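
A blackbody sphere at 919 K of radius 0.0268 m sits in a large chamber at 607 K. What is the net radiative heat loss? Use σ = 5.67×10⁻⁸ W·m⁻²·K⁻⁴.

A = 4πr² = 4π × (0.0268)² = 9.03×10^-3 m².
Q = σA(T⁴ − T_s⁴). T⁴ − T_s⁴ = (919)⁴ − (607)⁴ = 7.13×10^11 − 1.36×10^11 = 5.78×10^11 K⁴.
Q = 5.67×10⁻⁸ × 9.03×10^-3 × 5.78×10^11 = 296 W.

Q ≈ 296 W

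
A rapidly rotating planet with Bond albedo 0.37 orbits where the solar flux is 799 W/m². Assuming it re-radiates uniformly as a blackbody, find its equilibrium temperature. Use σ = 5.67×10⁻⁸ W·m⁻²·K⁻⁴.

T ≈ 217 K

Power absorbed = (1−a)S·πR²; power emitted = 4πR²σT⁴. Equating and cancelling πR²:
T = ((1−a)S / 4σ)^(1/4) = (503 / (4 × 5.67×10⁻⁸))^(1/4) = (2.22×10^9)^(1/4).
T = 217 K.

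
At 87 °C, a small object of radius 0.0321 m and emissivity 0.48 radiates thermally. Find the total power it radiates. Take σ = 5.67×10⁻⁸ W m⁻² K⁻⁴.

P ≈ 5.92 W

A = 4πr² = 4π × (0.0321)² = 0.0129 m².
87 °C = 360 K.
Stefan–Boltzmann: P = εσAT⁴ = 0.48 × 5.67×10⁻⁸ × 0.0129 × (360)⁴ = 0.48 × 5.67×10⁻⁸ × 0.0129 × 1.68×10^10.
P = 5.92 W.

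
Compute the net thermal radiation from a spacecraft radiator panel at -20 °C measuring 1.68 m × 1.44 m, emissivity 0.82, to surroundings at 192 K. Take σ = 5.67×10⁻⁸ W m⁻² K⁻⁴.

Q ≈ 308 W

A = 1.68 × 1.44 = 2.42 m².
Convert: -20 °C = 253 K.
Q = εσA(T⁴ − T_s⁴). T⁴ − T_s⁴ = (253)⁴ − (192)⁴ = 4.10×10^9 − 1.36×10^9 = 2.74×10^9 K⁴.
Q = 0.82 × 5.67×10⁻⁸ × 2.42 × 2.74×10^9 = 308 W.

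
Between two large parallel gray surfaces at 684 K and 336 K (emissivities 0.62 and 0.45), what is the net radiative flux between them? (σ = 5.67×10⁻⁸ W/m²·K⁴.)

q ≈ 4120 W/m²

For two large parallel gray plates, q = σ(T₁⁴ − T₂⁴) / (1/ε₁ + 1/ε₂ − 1).
1/ε₁ + 1/ε₂ − 1 = 1/0.62 + 1/0.45 − 1 = 2.835.
T₁⁴ − T₂⁴ = 2.19×10^11 − 1.27×10^10 = 2.06×10^11 K⁴.
q = 5.67×10⁻⁸ × 2.06×10^11 / 2.835 = 4120 W/m².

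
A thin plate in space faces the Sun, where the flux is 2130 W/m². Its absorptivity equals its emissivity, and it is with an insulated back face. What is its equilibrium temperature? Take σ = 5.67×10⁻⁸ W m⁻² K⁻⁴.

Absorbed flux αS = emitted flux εσT⁴ (one radiating face); with α = ε, T = (S/σ)^(1/4).
T = (2130 / 5.67×10⁻⁸)^(1/4) = (3.76×10^10)^(1/4).
T = 440 K.

T ≈ 440 K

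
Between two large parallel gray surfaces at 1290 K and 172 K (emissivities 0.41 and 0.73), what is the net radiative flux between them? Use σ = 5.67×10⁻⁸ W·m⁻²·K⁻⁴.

q ≈ 55900 W/m²

For two large parallel gray plates, q = σ(T₁⁴ − T₂⁴) / (1/ε₁ + 1/ε₂ − 1).
1/ε₁ + 1/ε₂ − 1 = 1/0.41 + 1/0.73 − 1 = 2.809.
T₁⁴ − T₂⁴ = 2.77×10^12 − 8.75×10^8 = 2.77×10^12 K⁴.
q = 5.67×10⁻⁸ × 2.77×10^12 / 2.809 = 55900 W/m².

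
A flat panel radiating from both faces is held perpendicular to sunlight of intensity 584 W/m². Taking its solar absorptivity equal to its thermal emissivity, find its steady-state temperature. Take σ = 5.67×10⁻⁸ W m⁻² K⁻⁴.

Absorbed flux αS = emitted flux 2εσT⁴ per unit area; with α = ε this gives T = (S/2σ)^(1/4).
T = (584 / (2 × 5.67×10⁻⁸))^(1/4) = (5.15×10^9)^(1/4).
T = 268 K.

T ≈ 268 K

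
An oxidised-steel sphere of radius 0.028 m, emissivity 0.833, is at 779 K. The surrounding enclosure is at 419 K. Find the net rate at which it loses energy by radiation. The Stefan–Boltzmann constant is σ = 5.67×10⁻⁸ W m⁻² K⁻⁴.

Q ≈ 157 W

A = 4πr² = 4π × (0.028)² = 9.85×10^-3 m².
Q = εσA(T⁴ − T_s⁴). T⁴ − T_s⁴ = (779)⁴ − (419)⁴ = 3.68×10^11 − 3.08×10^10 = 3.37×10^11 K⁴.
Q = 0.833 × 5.67×10⁻⁸ × 9.85×10^-3 × 3.37×10^11 = 157 W.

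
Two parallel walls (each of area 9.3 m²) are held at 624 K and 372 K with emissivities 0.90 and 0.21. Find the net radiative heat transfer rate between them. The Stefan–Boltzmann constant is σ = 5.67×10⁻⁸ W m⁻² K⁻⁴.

For two large parallel gray plates, q = σ(T₁⁴ − T₂⁴) / (1/ε₁ + 1/ε₂ − 1).
1/ε₁ + 1/ε₂ − 1 = 1/0.90 + 1/0.21 − 1 = 4.873.
T₁⁴ − T₂⁴ = 1.52×10^11 − 1.92×10^10 = 1.32×10^11 K⁴.
q = 5.67×10⁻⁸ × 1.32×10^11 / 4.873 = 1540 W/m².
Q = q·A = 1540 × 9.3 = 14300 W.

Q ≈ 14300 W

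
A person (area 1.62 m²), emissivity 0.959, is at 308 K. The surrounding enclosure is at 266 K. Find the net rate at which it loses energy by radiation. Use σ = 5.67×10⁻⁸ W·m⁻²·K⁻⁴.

Q = εσA(T⁴ − T_s⁴). T⁴ − T_s⁴ = (308)⁴ − (266)⁴ = 9.00×10^9 − 5.01×10^9 = 3.99×10^9 K⁴.
Q = 0.959 × 5.67×10⁻⁸ × 1.62 × 3.99×10^9 = 352 W.

Q ≈ 352 W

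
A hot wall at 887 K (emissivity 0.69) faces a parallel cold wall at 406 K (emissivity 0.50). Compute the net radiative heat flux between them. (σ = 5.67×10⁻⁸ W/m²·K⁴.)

For two large parallel gray plates, q = σ(T₁⁴ − T₂⁴) / (1/ε₁ + 1/ε₂ − 1).
1/ε₁ + 1/ε₂ − 1 = 1/0.69 + 1/0.50 − 1 = 2.449.
T₁⁴ − T₂⁴ = 6.19×10^11 − 2.72×10^10 = 5.92×10^11 K⁴.
q = 5.67×10⁻⁸ × 5.92×10^11 / 2.449 = 13700 W/m².

q ≈ 13700 W/m²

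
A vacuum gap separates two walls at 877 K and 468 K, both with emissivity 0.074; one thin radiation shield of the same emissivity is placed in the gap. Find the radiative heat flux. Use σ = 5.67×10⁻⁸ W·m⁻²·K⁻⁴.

q ≈ 592 W/m²

Each of the 2 gaps contributes resistance (2/ε − 1) = 2/0.074 − 1 = 26.03; total = 52.05.
q = σ(T₁⁴ − T₂⁴) / 52.05 = 5.67×10⁻⁸ × 5.44×10^11 / 52.05 = 592 W/m².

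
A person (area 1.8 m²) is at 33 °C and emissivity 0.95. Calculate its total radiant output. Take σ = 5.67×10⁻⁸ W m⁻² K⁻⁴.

33 °C = 306 K.
P = εσAT⁴ = 0.95 × 5.67×10⁻⁸ × 1.80 × (306)⁴ = 0.95 × 5.67×10⁻⁸ × 1.80 × 8.77×10^9.
P = 850 W.

P ≈ 850 W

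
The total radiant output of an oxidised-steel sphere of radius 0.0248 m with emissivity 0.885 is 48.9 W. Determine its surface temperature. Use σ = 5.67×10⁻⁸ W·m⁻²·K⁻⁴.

T ≈ 596 K

A = 4πr² = 4π × (0.0248)² = 7.73×10^-3 m².
From P = εσAT⁴, T = (P / εσA)^(1/4) = (48.9 / (0.885 × 5.67×10⁻⁸ × 7.73×10^-3))^(1/4).
T = (1.26×10^11)^(1/4) = 596 K.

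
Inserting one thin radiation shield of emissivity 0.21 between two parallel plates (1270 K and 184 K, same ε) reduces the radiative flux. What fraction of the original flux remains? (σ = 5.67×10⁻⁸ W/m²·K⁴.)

With N identical shields there are N+1 = 2 gaps in series, each with the same radiative resistance, so the flux falls to 1/(N+1) of its unshielded value.

ratio ≈ 0.500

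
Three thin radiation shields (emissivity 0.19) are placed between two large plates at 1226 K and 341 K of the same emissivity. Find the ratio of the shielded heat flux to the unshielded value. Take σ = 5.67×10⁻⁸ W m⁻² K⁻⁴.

ratio ≈ 0.250

With N identical shields there are N+1 = 4 gaps in series, each with the same radiative resistance, so the flux falls to 1/(N+1) of its unshielded value.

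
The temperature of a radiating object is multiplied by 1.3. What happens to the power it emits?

P ∝ T⁴, so the power scales as (1.3)⁴ = 2.86.

factor ≈ 2.86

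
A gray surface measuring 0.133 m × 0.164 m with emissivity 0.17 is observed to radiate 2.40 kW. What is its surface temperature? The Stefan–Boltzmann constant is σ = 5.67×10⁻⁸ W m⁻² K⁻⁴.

T ≈ 1840 K

A = 0.133 × 0.164 = 0.0218 m².
From P = εσAT⁴, T = (P / εσA)^(1/4) = (2400 / (0.17 × 5.67×10⁻⁸ × 0.0218))^(1/4).
T = (1.14×10^13)^(1/4) = 1840 K.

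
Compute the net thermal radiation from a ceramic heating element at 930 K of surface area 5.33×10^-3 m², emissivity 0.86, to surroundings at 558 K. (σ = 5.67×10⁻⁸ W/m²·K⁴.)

Q ≈ 169 W

Q = εσA(T⁴ − T_s⁴). T⁴ − T_s⁴ = (930)⁴ − (558)⁴ = 7.48×10^11 − 9.69×10^10 = 6.51×10^11 K⁴.
Q = 0.86 × 5.67×10⁻⁸ × 5.33×10^-3 × 6.51×10^11 = 169 W.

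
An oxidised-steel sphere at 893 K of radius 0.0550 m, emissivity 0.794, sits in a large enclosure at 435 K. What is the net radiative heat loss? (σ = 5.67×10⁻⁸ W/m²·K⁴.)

A = 4πr² = 4π × (0.0550)² = 0.0380 m².
Q = εσA(T⁴ − T_s⁴). T⁴ − T_s⁴ = (893)⁴ − (435)⁴ = 6.36×10^11 − 3.58×10^10 = 6.00×10^11 K⁴.
Q = 0.794 × 5.67×10⁻⁸ × 0.0380 × 6.00×10^11 = 1030 W.

Q ≈ 1030 W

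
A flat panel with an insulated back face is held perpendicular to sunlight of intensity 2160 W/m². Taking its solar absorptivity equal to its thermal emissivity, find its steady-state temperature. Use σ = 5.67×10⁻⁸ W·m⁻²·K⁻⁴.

T ≈ 442 K

Absorbed flux αS = emitted flux εσT⁴ (one radiating face); with α = ε, T = (S/σ)^(1/4).
T = (2160 / 5.67×10⁻⁸)^(1/4) = (3.81×10^10)^(1/4).
T = 442 K.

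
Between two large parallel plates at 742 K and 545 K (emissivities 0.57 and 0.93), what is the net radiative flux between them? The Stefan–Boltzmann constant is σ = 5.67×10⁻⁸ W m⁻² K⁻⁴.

q ≈ 6660 W/m²

For two large parallel gray plates, q = σ(T₁⁴ − T₂⁴) / (1/ε₁ + 1/ε₂ − 1).
1/ε₁ + 1/ε₂ − 1 = 1/0.57 + 1/0.93 − 1 = 1.830.
T₁⁴ − T₂⁴ = 3.03×10^11 − 8.82×10^10 = 2.15×10^11 K⁴.
q = 5.67×10⁻⁸ × 2.15×10^11 / 1.830 = 6660 W/m².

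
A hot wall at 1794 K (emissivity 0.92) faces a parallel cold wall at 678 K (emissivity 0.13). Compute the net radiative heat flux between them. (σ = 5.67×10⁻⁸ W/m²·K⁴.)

For two large parallel gray plates, q = σ(T₁⁴ − T₂⁴) / (1/ε₁ + 1/ε₂ − 1).
1/ε₁ + 1/ε₂ − 1 = 1/0.92 + 1/0.13 − 1 = 7.779.
T₁⁴ − T₂⁴ = 1.04×10^13 − 2.11×10^11 = 1.01×10^13 K⁴.
q = 5.67×10⁻⁸ × 1.01×10^13 / 7.779 = 74000 W/m².

q ≈ 74000 W/m²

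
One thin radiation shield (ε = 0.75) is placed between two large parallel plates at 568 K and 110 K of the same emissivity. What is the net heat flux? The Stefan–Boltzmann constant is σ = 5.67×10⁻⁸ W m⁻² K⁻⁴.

Each of the 2 gaps contributes resistance (2/ε − 1) = 2/0.75 − 1 = 1.667; total = 3.333.
q = σ(T₁⁴ − T₂⁴) / 3.333 = 5.67×10⁻⁸ × 1.04×10^11 / 3.333 = 1770 W/m².

q ≈ 1770 W/m²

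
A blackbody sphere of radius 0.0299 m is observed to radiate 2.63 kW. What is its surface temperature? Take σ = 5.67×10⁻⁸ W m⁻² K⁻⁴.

T ≈ 1430 K

A = 4πr² = 4π × (0.0299)² = 0.0112 m².
From P = σAT⁴, T = (P / σA)^(1/4) = (2630 / (5.67×10⁻⁸ × 0.0112))^(1/4).
T = (4.13×10^12)^(1/4) = 1430 K.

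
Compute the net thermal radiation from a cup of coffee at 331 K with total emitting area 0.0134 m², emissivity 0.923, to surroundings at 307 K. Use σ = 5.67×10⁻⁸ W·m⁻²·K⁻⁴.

Q = εσA(T⁴ − T_s⁴). T⁴ − T_s⁴ = (331)⁴ − (307)⁴ = 1.20×10^10 − 8.88×10^9 = 3.12×10^9 K⁴.
Q = 0.923 × 5.67×10⁻⁸ × 0.0134 × 3.12×10^9 = 2.19 W.

Q ≈ 2.19 W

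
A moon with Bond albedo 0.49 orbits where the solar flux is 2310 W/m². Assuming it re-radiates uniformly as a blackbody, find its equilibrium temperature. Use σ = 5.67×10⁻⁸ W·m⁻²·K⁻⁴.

T ≈ 268 K

Power absorbed = (1−a)S·πR²; power emitted = 4πR²σT⁴. Equating and cancelling πR²:
T = ((1−a)S / 4σ)^(1/4) = (1180 / (4 × 5.67×10⁻⁸))^(1/4) = (5.19×10^9)^(1/4).
T = 268 K.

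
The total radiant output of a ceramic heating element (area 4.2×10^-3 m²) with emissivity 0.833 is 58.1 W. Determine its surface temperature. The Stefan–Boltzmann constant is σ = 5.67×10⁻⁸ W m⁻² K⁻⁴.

From P = εσAT⁴, T = (P / εσA)^(1/4) = (58.1 / (0.833 × 5.67×10⁻⁸ × 4.20×10^-3))^(1/4).
T = (2.93×10^11)^(1/4) = 736 K.

T ≈ 736 K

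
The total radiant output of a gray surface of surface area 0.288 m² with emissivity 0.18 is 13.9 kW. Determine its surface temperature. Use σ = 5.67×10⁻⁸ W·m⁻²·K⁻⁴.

T ≈ 1470 K

From P = εσAT⁴, T = (P / εσA)^(1/4) = (13900 / (0.18 × 5.67×10⁻⁸ × 0.288))^(1/4).
T = (4.73×10^12)^(1/4) = 1470 K.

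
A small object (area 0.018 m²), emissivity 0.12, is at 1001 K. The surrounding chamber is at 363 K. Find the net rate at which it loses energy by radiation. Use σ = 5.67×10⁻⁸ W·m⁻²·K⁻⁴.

Q = εσA(T⁴ − T_s⁴). T⁴ − T_s⁴ = (1001)⁴ − (363)⁴ = 1.00×10^12 − 1.74×10^10 = 9.87×10^11 K⁴.
Q = 0.12 × 5.67×10⁻⁸ × 0.0180 × 9.87×10^11 = 121 W.

Q ≈ 121 W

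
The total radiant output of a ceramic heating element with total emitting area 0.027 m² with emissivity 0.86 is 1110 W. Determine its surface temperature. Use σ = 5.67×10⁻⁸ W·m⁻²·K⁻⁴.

From P = εσAT⁴, T = (P / εσA)^(1/4) = (1110 / (0.86 × 5.67×10⁻⁸ × 0.0270))^(1/4).
T = (8.43×10^11)^(1/4) = 958 K.

T ≈ 958 K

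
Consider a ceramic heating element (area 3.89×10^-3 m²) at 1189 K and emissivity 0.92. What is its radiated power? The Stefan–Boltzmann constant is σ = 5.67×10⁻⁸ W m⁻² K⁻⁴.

P ≈ 406 W

P = εσAT⁴ = 0.92 × 5.67×10⁻⁸ × 3.89×10^-3 × (1189)⁴ = 0.92 × 5.67×10⁻⁸ × 3.89×10^-3 × 2.00×10^12.
P = 406 W.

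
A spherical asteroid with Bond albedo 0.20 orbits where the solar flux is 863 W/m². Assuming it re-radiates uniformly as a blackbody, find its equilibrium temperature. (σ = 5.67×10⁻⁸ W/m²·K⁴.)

Power absorbed = (1−a)S·πR²; power emitted = 4πR²σT⁴. Equating and cancelling πR²:
T = ((1−a)S / 4σ)^(1/4) = (690 / (4 × 5.67×10⁻⁸))^(1/4) = (3.04×10^9)^(1/4).
T = 235 K.

T ≈ 235 K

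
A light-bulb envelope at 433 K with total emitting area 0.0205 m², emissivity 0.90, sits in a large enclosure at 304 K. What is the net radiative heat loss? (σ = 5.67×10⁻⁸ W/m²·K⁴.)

Q = εσA(T⁴ − T_s⁴). T⁴ − T_s⁴ = (433)⁴ − (304)⁴ = 3.52×10^10 − 8.54×10^9 = 2.66×10^10 K⁴.
Q = 0.90 × 5.67×10⁻⁸ × 0.0205 × 2.66×10^10 = 27.8 W.

Q ≈ 27.8 W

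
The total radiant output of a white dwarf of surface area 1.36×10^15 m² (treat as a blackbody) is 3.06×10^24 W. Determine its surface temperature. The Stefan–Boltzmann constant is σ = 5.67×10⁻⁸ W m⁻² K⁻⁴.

T ≈ 14100 K

From P = σAT⁴, T = (P / σA)^(1/4) = (3.06×10^24 / (5.67×10⁻⁸ × 1.36×10^15))^(1/4).
T = (3.97×10^16)^(1/4) = 14100 K.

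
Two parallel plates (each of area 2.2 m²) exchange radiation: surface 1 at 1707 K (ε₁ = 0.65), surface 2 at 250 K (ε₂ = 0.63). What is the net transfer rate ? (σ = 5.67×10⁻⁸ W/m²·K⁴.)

Q ≈ 4.98×10^5 W

For two large parallel gray plates, q = σ(T₁⁴ − T₂⁴) / (1/ε₁ + 1/ε₂ − 1).
1/ε₁ + 1/ε₂ − 1 = 1/0.65 + 1/0.63 − 1 = 2.126.
T₁⁴ − T₂⁴ = 8.49×10^12 − 3.91×10^9 = 8.49×10^12 K⁴.
q = 5.67×10⁻⁸ × 8.49×10^12 / 2.126 = 2.26×10^5 W/m².
Q = q·A = 2.26×10^5 × 2.2 = 4.98×10^5 W.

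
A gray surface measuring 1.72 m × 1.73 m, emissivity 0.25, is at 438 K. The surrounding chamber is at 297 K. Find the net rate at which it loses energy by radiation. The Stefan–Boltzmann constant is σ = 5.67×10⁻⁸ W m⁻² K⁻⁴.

Q ≈ 1220 W

A = 1.72 × 1.73 = 2.98 m².
Q = εσA(T⁴ − T_s⁴). T⁴ − T_s⁴ = (438)⁴ − (297)⁴ = 3.68×10^10 − 7.78×10^9 = 2.90×10^10 K⁴.
Q = 0.25 × 5.67×10⁻⁸ × 2.98 × 2.90×10^10 = 1220 W.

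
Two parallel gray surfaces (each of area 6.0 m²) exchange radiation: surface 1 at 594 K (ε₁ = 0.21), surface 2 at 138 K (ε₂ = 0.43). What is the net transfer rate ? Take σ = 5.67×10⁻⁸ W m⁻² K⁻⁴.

For two large parallel gray plates, q = σ(T₁⁴ − T₂⁴) / (1/ε₁ + 1/ε₂ − 1).
1/ε₁ + 1/ε₂ − 1 = 1/0.21 + 1/0.43 − 1 = 6.087.
T₁⁴ − T₂⁴ = 1.24×10^11 − 3.63×10^8 = 1.24×10^11 K⁴.
q = 5.67×10⁻⁸ × 1.24×10^11 / 6.087 = 1160 W/m².
Q = q·A = 1160 × 6.0 = 6940 W.

Q ≈ 6940 W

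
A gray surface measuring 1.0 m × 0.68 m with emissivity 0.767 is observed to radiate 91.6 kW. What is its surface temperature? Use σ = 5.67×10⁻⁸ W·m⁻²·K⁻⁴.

A = 1.0 × 0.68 = 0.680 m².
From P = εσAT⁴, T = (P / εσA)^(1/4) = (91600 / (0.767 × 5.67×10⁻⁸ × 0.680))^(1/4).
T = (3.10×10^12)^(1/4) = 1330 K.

T ≈ 1330 K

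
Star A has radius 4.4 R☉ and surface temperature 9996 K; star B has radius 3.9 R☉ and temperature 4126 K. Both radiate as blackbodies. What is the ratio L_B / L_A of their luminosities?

L = 4πR²σT⁴ ∝ R²T⁴, so L_B/L_A = (3.9/4.4)² × (4126/9996)⁴ = 0.786 × 0.0290 = 0.0228.

L_B/L_A ≈ 0.0228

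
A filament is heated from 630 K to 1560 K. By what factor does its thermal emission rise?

P ∝ T⁴, so the ratio is (1560/630)⁴ = (2.476)⁴ = 37.6.

ratio ≈ 37.6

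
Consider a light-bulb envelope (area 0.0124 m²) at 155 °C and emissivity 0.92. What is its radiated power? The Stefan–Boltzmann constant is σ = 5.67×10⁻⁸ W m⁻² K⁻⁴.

P ≈ 21.7 W

155 °C = 428 K.
P = εσAT⁴ = 0.92 × 5.67×10⁻⁸ × 0.0124 × (428)⁴ = 0.92 × 5.67×10⁻⁸ × 0.0124 × 3.36×10^10.
P = 21.7 W.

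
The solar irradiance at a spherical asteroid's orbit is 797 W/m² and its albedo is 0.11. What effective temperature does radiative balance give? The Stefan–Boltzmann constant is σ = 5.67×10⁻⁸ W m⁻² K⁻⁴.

Power absorbed = (1−a)S·πR²; power emitted = 4πR²σT⁴. Equating and cancelling πR²:
T = ((1−a)S / 4σ)^(1/4) = (709 / (4 × 5.67×10⁻⁸))^(1/4) = (3.13×10^9)^(1/4).
T = 236 K.

T ≈ 236 K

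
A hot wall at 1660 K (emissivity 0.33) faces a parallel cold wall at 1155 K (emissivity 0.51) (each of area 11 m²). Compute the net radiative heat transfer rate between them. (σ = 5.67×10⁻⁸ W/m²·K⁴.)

For two large parallel gray plates, q = σ(T₁⁴ − T₂⁴) / (1/ε₁ + 1/ε₂ − 1).
1/ε₁ + 1/ε₂ − 1 = 1/0.33 + 1/0.51 − 1 = 3.991.
T₁⁴ − T₂⁴ = 7.59×10^12 − 1.78×10^12 = 5.81×10^12 K⁴.
q = 5.67×10⁻⁸ × 5.81×10^12 / 3.991 = 82600 W/m².
Q = q·A = 82600 × 11 = 9.09×10^5 W.

Q ≈ 9.09×10^5 W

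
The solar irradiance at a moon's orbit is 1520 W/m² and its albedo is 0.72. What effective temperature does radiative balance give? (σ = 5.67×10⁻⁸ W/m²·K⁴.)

T ≈ 208 K

Power absorbed = (1−a)S·πR²; power emitted = 4πR²σT⁴. Equating and cancelling πR²:
T = ((1−a)S / 4σ)^(1/4) = (426 / (4 × 5.67×10⁻⁸))^(1/4) = (1.88×10^9)^(1/4).
T = 208 K.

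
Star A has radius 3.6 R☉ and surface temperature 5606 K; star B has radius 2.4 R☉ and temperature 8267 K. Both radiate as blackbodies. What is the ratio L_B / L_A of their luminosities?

L = 4πR²σT⁴ ∝ R²T⁴, so L_B/L_A = (2.4/3.6)² × (8267/5606)⁴ = 0.444 × 4.73 = 2.10.

L_B/L_A ≈ 2.10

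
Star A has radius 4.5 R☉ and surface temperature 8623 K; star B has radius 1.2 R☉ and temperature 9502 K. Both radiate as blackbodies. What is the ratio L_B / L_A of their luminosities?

L = 4πR²σT⁴ ∝ R²T⁴, so L_B/L_A = (1.2/4.5)² × (9502/8623)⁴ = 0.0711 × 1.47 = 0.105.

L_B/L_A ≈ 0.105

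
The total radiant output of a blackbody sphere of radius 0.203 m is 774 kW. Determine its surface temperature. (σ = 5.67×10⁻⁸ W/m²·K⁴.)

A = 4πr² = 4π × (0.203)² = 0.518 m².
From P = σAT⁴, T = (P / σA)^(1/4) = (7.74×10^5 / (5.67×10⁻⁸ × 0.518))^(1/4).
T = (2.64×10^13)^(1/4) = 2270 K.

T ≈ 2270 K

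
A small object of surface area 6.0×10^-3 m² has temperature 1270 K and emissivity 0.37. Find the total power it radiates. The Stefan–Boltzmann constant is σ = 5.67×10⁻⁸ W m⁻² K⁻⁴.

Stefan–Boltzmann: P = εσAT⁴ = 0.37 × 5.67×10⁻⁸ × 6.00×10^-3 × (1270)⁴ = 0.37 × 5.67×10⁻⁸ × 6.00×10^-3 × 2.60×10^12.
P = 327 W.

P ≈ 327 W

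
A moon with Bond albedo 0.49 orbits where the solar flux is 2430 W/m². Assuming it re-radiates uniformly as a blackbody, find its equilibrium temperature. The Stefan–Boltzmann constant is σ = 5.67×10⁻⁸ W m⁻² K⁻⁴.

Power absorbed = (1−a)S·πR²; power emitted = 4πR²σT⁴. Equating and cancelling πR²:
T = ((1−a)S / 4σ)^(1/4) = (1240 / (4 × 5.67×10⁻⁸))^(1/4) = (5.46×10^9)^(1/4).
T = 272 K.

T ≈ 272 K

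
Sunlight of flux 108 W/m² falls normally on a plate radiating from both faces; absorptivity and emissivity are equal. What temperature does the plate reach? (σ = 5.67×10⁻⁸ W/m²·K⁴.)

Absorbed flux αS = emitted flux 2εσT⁴ per unit area; with α = ε this gives T = (S/2σ)^(1/4).
T = (108 / (2 × 5.67×10⁻⁸))^(1/4) = (9.52×10^8)^(1/4).
T = 176 K.

T ≈ 176 K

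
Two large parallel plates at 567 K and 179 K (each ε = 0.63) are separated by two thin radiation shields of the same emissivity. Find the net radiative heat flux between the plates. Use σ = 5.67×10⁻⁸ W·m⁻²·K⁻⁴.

q ≈ 889 W/m²

Each of the 3 gaps contributes resistance (2/ε − 1) = 2/0.63 − 1 = 2.175; total = 6.524.
q = σ(T₁⁴ − T₂⁴) / 6.524 = 5.67×10⁻⁸ × 1.02×10^11 / 6.524 = 889 W/m².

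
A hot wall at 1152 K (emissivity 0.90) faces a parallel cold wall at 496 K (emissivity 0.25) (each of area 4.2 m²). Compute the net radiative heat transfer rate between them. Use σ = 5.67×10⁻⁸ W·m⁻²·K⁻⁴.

For two large parallel gray plates, q = σ(T₁⁴ − T₂⁴) / (1/ε₁ + 1/ε₂ − 1).
1/ε₁ + 1/ε₂ − 1 = 1/0.90 + 1/0.25 − 1 = 4.111.
T₁⁴ − T₂⁴ = 1.76×10^12 − 6.05×10^10 = 1.70×10^12 K⁴.
q = 5.67×10⁻⁸ × 1.70×10^12 / 4.111 = 23500 W/m².
Q = q·A = 23500 × 4.2 = 98500 W.

Q ≈ 98500 W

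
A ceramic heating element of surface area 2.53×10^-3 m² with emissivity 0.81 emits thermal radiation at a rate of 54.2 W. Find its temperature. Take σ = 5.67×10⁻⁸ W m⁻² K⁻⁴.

T ≈ 826 K

From P = εσAT⁴, T = (P / εσA)^(1/4) = (54.2 / (0.81 × 5.67×10⁻⁸ × 2.53×10^-3))^(1/4).
T = (4.66×10^11)^(1/4) = 826 K.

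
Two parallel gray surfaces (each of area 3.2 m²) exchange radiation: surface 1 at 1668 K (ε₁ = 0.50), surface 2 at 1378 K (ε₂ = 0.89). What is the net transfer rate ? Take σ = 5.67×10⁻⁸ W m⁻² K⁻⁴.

Q ≈ 3.53×10^5 W

For two large parallel gray plates, q = σ(T₁⁴ − T₂⁴) / (1/ε₁ + 1/ε₂ − 1).
1/ε₁ + 1/ε₂ − 1 = 1/0.50 + 1/0.89 − 1 = 2.124.
T₁⁴ − T₂⁴ = 7.74×10^12 − 3.61×10^12 = 4.14×10^12 K⁴.
q = 5.67×10⁻⁸ × 4.14×10^12 / 2.124 = 1.10×10^5 W/m².
Q = q·A = 1.10×10^5 × 3.2 = 3.53×10^5 W.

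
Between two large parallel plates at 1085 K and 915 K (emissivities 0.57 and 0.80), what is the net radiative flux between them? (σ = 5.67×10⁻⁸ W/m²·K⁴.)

For two large parallel gray plates, q = σ(T₁⁴ − T₂⁴) / (1/ε₁ + 1/ε₂ − 1).
1/ε₁ + 1/ε₂ − 1 = 1/0.57 + 1/0.80 − 1 = 2.004.
T₁⁴ − T₂⁴ = 1.39×10^12 − 7.01×10^11 = 6.85×10^11 K⁴.
q = 5.67×10⁻⁸ × 6.85×10^11 / 2.004 = 19400 W/m².

q ≈ 19400 W/m²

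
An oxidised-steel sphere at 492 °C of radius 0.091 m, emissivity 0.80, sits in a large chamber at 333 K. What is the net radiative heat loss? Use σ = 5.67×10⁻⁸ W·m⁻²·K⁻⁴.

A = 4πr² = 4π × (0.091)² = 0.104 m².
Convert: 492 °C = 765 K.
Q = εσA(T⁴ − T_s⁴). T⁴ − T_s⁴ = (765)⁴ − (333)⁴ = 3.42×10^11 − 1.23×10^10 = 3.30×10^11 K⁴.
Q = 0.80 × 5.67×10⁻⁸ × 0.104 × 3.30×10^11 = 1560 W.

Q ≈ 1560 W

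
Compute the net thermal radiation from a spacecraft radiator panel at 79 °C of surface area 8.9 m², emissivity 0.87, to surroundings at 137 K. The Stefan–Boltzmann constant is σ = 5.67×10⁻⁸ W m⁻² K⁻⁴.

Convert: 79 °C = 352 K.
Q = εσA(T⁴ − T_s⁴). T⁴ − T_s⁴ = (352)⁴ − (137)⁴ = 1.54×10^10 − 3.52×10^8 = 1.50×10^10 K⁴.
Q = 0.87 × 5.67×10⁻⁸ × 8.90 × 1.50×10^10 = 6590 W.

Q ≈ 6590 W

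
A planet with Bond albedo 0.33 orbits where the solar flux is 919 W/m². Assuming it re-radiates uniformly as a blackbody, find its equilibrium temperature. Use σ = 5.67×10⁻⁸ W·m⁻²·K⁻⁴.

T ≈ 228 K

Power absorbed = (1−a)S·πR²; power emitted = 4πR²σT⁴. Equating and cancelling πR²:
T = ((1−a)S / 4σ)^(1/4) = (616 / (4 × 5.67×10⁻⁸))^(1/4) = (2.71×10^9)^(1/4).
T = 228 K.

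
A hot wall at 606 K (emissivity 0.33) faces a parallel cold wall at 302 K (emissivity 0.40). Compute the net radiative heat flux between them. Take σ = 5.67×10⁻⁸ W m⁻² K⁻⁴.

For two large parallel gray plates, q = σ(T₁⁴ − T₂⁴) / (1/ε₁ + 1/ε₂ − 1).
1/ε₁ + 1/ε₂ − 1 = 1/0.33 + 1/0.40 − 1 = 4.530.
T₁⁴ − T₂⁴ = 1.35×10^11 − 8.32×10^9 = 1.27×10^11 K⁴.
q = 5.67×10⁻⁸ × 1.27×10^11 / 4.530 = 1580 W/m².

q ≈ 1580 W/m²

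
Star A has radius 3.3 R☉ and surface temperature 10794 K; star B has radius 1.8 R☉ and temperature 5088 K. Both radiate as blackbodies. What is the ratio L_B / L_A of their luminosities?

L = 4πR²σT⁴ ∝ R²T⁴, so L_B/L_A = (1.8/3.3)² × (5088/10794)⁴ = 0.298 × 0.0494 = 0.0147.

L_B/L_A ≈ 0.0147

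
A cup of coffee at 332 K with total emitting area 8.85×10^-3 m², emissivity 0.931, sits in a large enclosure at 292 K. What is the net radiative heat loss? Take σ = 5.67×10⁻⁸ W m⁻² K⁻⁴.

Q ≈ 2.28 W

Q = εσA(T⁴ − T_s⁴). T⁴ − T_s⁴ = (332)⁴ − (292)⁴ = 1.21×10^10 − 7.27×10^9 = 4.88×10^9 K⁴.
Q = 0.931 × 5.67×10⁻⁸ × 8.85×10^-3 × 4.88×10^9 = 2.28 W.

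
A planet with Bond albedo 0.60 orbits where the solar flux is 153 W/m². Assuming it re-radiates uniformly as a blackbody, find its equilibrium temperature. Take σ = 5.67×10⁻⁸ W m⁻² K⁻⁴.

T ≈ 128 K

Power absorbed = (1−a)S·πR²; power emitted = 4πR²σT⁴. Equating and cancelling πR²:
T = ((1−a)S / 4σ)^(1/4) = (61.2 / (4 × 5.67×10⁻⁸))^(1/4) = (2.70×10^8)^(1/4).
T = 128 K.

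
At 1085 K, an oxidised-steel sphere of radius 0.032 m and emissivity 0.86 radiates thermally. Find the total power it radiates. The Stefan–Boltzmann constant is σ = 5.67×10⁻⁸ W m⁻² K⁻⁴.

A = 4πr² = 4π × (0.032)² = 0.0129 m².
P = εσAT⁴ = 0.86 × 5.67×10⁻⁸ × 0.0129 × (1085)⁴ = 0.86 × 5.67×10⁻⁸ × 0.0129 × 1.39×10^12.
P = 870 W.

P ≈ 870 W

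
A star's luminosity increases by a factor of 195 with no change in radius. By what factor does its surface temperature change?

P ∝ T⁴ ⇒ T ∝ P^(1/4), so T scales by (195)^(1/4) = 3.74.

factor ≈ 3.74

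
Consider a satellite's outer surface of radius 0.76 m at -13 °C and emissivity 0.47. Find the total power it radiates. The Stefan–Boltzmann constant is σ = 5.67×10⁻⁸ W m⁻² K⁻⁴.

A = 4πr² = 4π × (0.76)² = 7.26 m².
-13 °C = 260 K.
P = εσAT⁴ = 0.47 × 5.67×10⁻⁸ × 7.26 × (260)⁴ = 0.47 × 5.67×10⁻⁸ × 7.26 × 4.57×10^9.
P = 884 W.

P ≈ 884 W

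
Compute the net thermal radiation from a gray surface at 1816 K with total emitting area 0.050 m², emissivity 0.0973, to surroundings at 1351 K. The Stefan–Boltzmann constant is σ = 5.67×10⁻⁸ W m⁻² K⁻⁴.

Q = εσA(T⁴ − T_s⁴). T⁴ − T_s⁴ = (1816)⁴ − (1351)⁴ = 1.09×10^13 − 3.33×10^12 = 7.54×10^12 K⁴.
Q = 0.0973 × 5.67×10⁻⁸ × 0.0500 × 7.54×10^12 = 2080 W.

Q ≈ 2080 W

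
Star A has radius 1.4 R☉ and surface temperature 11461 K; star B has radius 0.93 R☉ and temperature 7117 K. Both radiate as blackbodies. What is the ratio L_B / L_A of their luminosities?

L_B/L_A ≈ 0.0656

L = 4πR²σT⁴ ∝ R²T⁴, so L_B/L_A = (0.93/1.4)² × (7117/11461)⁴ = 0.441 × 0.149 = 0.0656.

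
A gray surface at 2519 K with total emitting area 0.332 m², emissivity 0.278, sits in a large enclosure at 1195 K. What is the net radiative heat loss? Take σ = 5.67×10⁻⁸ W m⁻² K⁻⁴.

Q = εσA(T⁴ − T_s⁴). T⁴ − T_s⁴ = (2519)⁴ − (1195)⁴ = 4.03×10^13 − 2.04×10^12 = 3.82×10^13 K⁴.
Q = 0.278 × 5.67×10⁻⁸ × 0.332 × 3.82×10^13 = 2.00×10^5 W.

Q ≈ 2.00×10^5 W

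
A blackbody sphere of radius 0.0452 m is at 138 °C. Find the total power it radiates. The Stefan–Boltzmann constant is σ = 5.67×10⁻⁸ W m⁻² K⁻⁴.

A = 4πr² = 4π × (0.0452)² = 0.0257 m².
138 °C = 411 K.
P = σAT⁴ = 5.67×10⁻⁸ × 0.0257 × (411)⁴ = 5.67×10⁻⁸ × 0.0257 × 2.85×10^10.
P = 41.5 W.

P ≈ 41.5 W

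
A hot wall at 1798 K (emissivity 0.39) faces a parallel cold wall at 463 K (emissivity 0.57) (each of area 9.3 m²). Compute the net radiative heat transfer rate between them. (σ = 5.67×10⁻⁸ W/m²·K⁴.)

Q ≈ 1.65×10^6 W

For two large parallel gray plates, q = σ(T₁⁴ − T₂⁴) / (1/ε₁ + 1/ε₂ − 1).
1/ε₁ + 1/ε₂ − 1 = 1/0.39 + 1/0.57 − 1 = 3.318.
T₁⁴ − T₂⁴ = 1.05×10^13 − 4.60×10^10 = 1.04×10^13 K⁴.
q = 5.67×10⁻⁸ × 1.04×10^13 / 3.318 = 1.78×10^5 W/m².
Q = q·A = 1.78×10^5 × 9.3 = 1.65×10^6 W.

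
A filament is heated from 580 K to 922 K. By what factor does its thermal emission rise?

P ∝ T⁴, so the ratio is (922/580)⁴ = (1.590)⁴ = 6.39.

ratio ≈ 6.39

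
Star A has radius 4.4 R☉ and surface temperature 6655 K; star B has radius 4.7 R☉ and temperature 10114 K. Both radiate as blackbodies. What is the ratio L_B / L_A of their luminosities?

L_B/L_A ≈ 6.09

L = 4πR²σT⁴ ∝ R²T⁴, so L_B/L_A = (4.7/4.4)² × (10114/6655)⁴ = 1.14 × 5.33 = 6.09.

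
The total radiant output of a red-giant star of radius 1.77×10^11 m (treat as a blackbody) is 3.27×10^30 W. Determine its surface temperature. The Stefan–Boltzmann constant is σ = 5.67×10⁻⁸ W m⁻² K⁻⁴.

T ≈ 3480 K

A = 4πr² = 4π × (1.77×10^11)² = 3.94×10^23 m².
From P = σAT⁴, T = (P / σA)^(1/4) = (3.27×10^30 / (5.67×10⁻⁸ × 3.94×10^23))^(1/4).
T = (1.46×10^14)^(1/4) = 3480 K.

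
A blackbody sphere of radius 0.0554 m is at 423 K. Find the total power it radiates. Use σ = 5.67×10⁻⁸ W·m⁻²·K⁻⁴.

A = 4πr² = 4π × (0.0554)² = 0.0386 m².
P = σAT⁴ = 5.67×10⁻⁸ × 0.0386 × (423)⁴ = 5.67×10⁻⁸ × 0.0386 × 3.20×10^10.
P = 70.0 W.

P ≈ 70.0 W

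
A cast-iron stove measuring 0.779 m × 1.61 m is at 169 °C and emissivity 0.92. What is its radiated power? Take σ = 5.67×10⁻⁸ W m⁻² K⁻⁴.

A = 0.779 × 1.61 = 1.25 m².
169 °C = 442 K.
Stefan–Boltzmann: P = εσAT⁴ = 0.92 × 5.67×10⁻⁸ × 1.25 × (442)⁴ = 0.92 × 5.67×10⁻⁸ × 1.25 × 3.82×10^10.
P = 2500 W.

P ≈ 2500 W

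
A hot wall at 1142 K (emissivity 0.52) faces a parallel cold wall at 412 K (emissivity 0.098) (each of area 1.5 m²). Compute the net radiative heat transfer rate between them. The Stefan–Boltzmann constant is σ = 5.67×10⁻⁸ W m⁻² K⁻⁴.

Q ≈ 12800 W

For two large parallel gray plates, q = σ(T₁⁴ − T₂⁴) / (1/ε₁ + 1/ε₂ − 1).
1/ε₁ + 1/ε₂ − 1 = 1/0.52 + 1/0.098 − 1 = 11.13.
T₁⁴ − T₂⁴ = 1.70×10^12 − 2.88×10^10 = 1.67×10^12 K⁴.
q = 5.67×10⁻⁸ × 1.67×10^12 / 11.13 = 8520 W/m².
Q = q·A = 8520 × 1.5 = 12800 W.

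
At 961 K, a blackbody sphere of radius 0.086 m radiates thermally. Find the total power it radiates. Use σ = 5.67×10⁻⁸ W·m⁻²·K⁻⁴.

P ≈ 4490 W

A = 4πr² = 4π × (0.086)² = 0.0929 m².
P = σAT⁴ = 5.67×10⁻⁸ × 0.0929 × (961)⁴ = 5.67×10⁻⁸ × 0.0929 × 8.53×10^11.
P = 4490 W.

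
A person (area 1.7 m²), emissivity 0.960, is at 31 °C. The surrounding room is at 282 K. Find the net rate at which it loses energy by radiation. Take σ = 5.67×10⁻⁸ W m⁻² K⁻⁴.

Q ≈ 205 W

Convert: 31 °C = 304 K.
Q = εσA(T⁴ − T_s⁴). T⁴ − T_s⁴ = (304)⁴ − (282)⁴ = 8.54×10^9 − 6.32×10^9 = 2.22×10^9 K⁴.
Q = 0.960 × 5.67×10⁻⁸ × 1.70 × 2.22×10^9 = 205 W.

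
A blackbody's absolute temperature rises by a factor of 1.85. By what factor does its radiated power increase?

factor ≈ 11.7

P ∝ T⁴, so the power scales as (1.85)⁴ = 11.7.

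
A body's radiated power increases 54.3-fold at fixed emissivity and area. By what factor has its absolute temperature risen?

factor ≈ 2.71

P ∝ T⁴ ⇒ T ∝ P^(1/4), so T scales by (54.3)^(1/4) = 2.71.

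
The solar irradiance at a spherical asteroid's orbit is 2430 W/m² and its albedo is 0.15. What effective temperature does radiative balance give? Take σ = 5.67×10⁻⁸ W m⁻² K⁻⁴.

T ≈ 309 K

Power absorbed = (1−a)S·πR²; power emitted = 4πR²σT⁴. Equating and cancelling πR²:
T = ((1−a)S / 4σ)^(1/4) = (2070 / (4 × 5.67×10⁻⁸))^(1/4) = (9.11×10^9)^(1/4).
T = 309 K.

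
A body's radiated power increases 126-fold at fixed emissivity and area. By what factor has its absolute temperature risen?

factor ≈ 3.35

P ∝ T⁴ ⇒ T ∝ P^(1/4), so T scales by (126)^(1/4) = 3.35.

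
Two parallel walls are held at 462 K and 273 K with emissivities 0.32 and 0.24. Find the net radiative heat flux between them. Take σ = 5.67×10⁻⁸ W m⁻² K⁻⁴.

For two large parallel gray plates, q = σ(T₁⁴ − T₂⁴) / (1/ε₁ + 1/ε₂ − 1).
1/ε₁ + 1/ε₂ − 1 = 1/0.32 + 1/0.24 − 1 = 6.292.
T₁⁴ − T₂⁴ = 4.56×10^10 − 5.55×10^9 = 4.00×10^10 K⁴.
q = 5.67×10⁻⁸ × 4.00×10^10 / 6.292 = 361 W/m².

q ≈ 361 W/m²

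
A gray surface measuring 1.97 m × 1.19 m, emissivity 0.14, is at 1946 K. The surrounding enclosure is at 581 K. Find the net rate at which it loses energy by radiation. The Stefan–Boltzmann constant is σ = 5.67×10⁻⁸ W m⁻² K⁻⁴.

A = 1.97 × 1.19 = 2.34 m².
Q = εσA(T⁴ − T_s⁴). T⁴ − T_s⁴ = (1946)⁴ − (581)⁴ = 1.43×10^13 − 1.14×10^11 = 1.42×10^13 K⁴.
Q = 0.14 × 5.67×10⁻⁸ × 2.34 × 1.42×10^13 = 2.65×10^5 W.

Q ≈ 2.65×10^5 W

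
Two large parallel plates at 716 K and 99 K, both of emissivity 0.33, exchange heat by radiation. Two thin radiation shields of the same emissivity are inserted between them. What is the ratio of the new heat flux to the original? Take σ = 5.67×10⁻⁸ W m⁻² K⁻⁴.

ratio ≈ 0.333

With N identical shields there are N+1 = 3 gaps in series, each with the same radiative resistance, so the flux falls to 1/(N+1) of its unshielded value.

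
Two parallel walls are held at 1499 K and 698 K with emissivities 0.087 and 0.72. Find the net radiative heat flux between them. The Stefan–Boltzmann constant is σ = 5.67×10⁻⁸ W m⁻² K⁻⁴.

q ≈ 23000 W/m²

For two large parallel gray plates, q = σ(T₁⁴ − T₂⁴) / (1/ε₁ + 1/ε₂ − 1).
1/ε₁ + 1/ε₂ − 1 = 1/0.087 + 1/0.72 − 1 = 11.88.
T₁⁴ − T₂⁴ = 5.05×10^12 − 2.37×10^11 = 4.81×10^12 K⁴.
q = 5.67×10⁻⁸ × 4.81×10^12 / 11.88 = 23000 W/m².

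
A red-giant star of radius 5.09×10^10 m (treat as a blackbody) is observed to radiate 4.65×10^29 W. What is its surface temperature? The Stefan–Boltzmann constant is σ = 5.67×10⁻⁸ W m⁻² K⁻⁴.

A = 4πr² = 4π × (5.09×10^10)² = 3.26×10^22 m².
From P = σAT⁴, T = (P / σA)^(1/4) = (4.65×10^29 / (5.67×10⁻⁸ × 3.26×10^22))^(1/4).
T = (2.52×10^14)^(1/4) = 3980 K.

T ≈ 3980 K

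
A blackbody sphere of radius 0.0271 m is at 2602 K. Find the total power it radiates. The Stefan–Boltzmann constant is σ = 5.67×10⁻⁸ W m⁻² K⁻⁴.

P ≈ 24000 W

A = 4πr² = 4π × (0.0271)² = 9.23×10^-3 m².
P = σAT⁴ = 5.67×10⁻⁸ × 9.23×10^-3 × (2602)⁴ = 5.67×10⁻⁸ × 9.23×10^-3 × 4.58×10^13.
P = 24000 W.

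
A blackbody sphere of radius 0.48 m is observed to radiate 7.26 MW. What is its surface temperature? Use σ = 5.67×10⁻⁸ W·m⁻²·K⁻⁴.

T ≈ 2580 K

A = 4πr² = 4π × (0.48)² = 2.90 m².
From P = σAT⁴, T = (P / σA)^(1/4) = (7.26×10^6 / (5.67×10⁻⁸ × 2.90))^(1/4).
T = (4.42×10^13)^(1/4) = 2580 K.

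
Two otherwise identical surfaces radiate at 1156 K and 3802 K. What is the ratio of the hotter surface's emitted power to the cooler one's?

ratio ≈ 117

P ∝ T⁴, so the ratio is (3802/1156)⁴ = (3.289)⁴ = 117.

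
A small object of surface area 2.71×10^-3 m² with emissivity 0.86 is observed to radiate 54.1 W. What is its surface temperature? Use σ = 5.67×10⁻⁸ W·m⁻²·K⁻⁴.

T ≈ 800 K

From P = εσAT⁴, T = (P / εσA)^(1/4) = (54.1 / (0.86 × 5.67×10⁻⁸ × 2.71×10^-3))^(1/4).
T = (4.09×10^11)^(1/4) = 800 K.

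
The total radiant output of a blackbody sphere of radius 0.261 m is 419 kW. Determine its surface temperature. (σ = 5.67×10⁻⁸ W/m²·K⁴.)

A = 4πr² = 4π × (0.261)² = 0.856 m².
From P = σAT⁴, T = (P / σA)^(1/4) = (4.19×10^5 / (5.67×10⁻⁸ × 0.856))^(1/4).
T = (8.63×10^12)^(1/4) = 1710 K.

T ≈ 1710 K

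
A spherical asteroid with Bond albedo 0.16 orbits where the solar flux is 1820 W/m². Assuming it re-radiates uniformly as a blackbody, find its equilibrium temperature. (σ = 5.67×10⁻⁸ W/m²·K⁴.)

T ≈ 287 K

Power absorbed = (1−a)S·πR²; power emitted = 4πR²σT⁴. Equating and cancelling πR²:
T = ((1−a)S / 4σ)^(1/4) = (1530 / (4 × 5.67×10⁻⁸))^(1/4) = (6.74×10^9)^(1/4).
T = 287 K.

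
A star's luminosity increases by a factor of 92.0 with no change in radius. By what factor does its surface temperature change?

factor ≈ 3.10

P ∝ T⁴ ⇒ T ∝ P^(1/4), so T scales by (92.0)^(1/4) = 3.10.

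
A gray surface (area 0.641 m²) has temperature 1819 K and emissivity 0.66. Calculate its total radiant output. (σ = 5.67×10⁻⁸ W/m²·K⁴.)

P ≈ 2.63×10^5 W

P = εσAT⁴ = 0.66 × 5.67×10⁻⁸ × 0.641 × (1819)⁴ = 0.66 × 5.67×10⁻⁸ × 0.641 × 1.09×10^13.
P = 2.63×10^5 W.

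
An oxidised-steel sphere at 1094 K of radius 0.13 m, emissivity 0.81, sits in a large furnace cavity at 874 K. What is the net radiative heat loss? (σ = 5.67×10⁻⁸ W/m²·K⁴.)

A = 4πr² = 4π × (0.13)² = 0.212 m².
Q = εσA(T⁴ − T_s⁴). T⁴ − T_s⁴ = (1094)⁴ − (874)⁴ = 1.43×10^12 − 5.84×10^11 = 8.49×10^11 K⁴.
Q = 0.81 × 5.67×10⁻⁸ × 0.212 × 8.49×10^11 = 8280 W.

Q ≈ 8280 W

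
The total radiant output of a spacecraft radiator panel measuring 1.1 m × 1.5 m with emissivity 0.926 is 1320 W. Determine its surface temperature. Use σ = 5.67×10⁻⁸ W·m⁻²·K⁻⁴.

T ≈ 351 K

A = 1.1 × 1.5 = 1.65 m².
From P = εσAT⁴, T = (P / εσA)^(1/4) = (1320 / (0.926 × 5.67×10⁻⁸ × 1.65))^(1/4).
T = (1.52×10^10)^(1/4) = 351 K.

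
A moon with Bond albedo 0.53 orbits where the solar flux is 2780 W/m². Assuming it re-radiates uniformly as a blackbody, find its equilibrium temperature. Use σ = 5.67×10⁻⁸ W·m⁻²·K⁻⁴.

T ≈ 276 K

Power absorbed = (1−a)S·πR²; power emitted = 4πR²σT⁴. Equating and cancelling πR²:
T = ((1−a)S / 4σ)^(1/4) = (1310 / (4 × 5.67×10⁻⁸))^(1/4) = (5.76×10^9)^(1/4).
T = 276 K.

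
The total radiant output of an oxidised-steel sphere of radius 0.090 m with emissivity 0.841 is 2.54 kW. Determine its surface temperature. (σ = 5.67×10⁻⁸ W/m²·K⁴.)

A = 4πr² = 4π × (0.090)² = 0.102 m².
From P = εσAT⁴, T = (P / εσA)^(1/4) = (2540 / (0.841 × 5.67×10⁻⁸ × 0.102))^(1/4).
T = (5.23×10^11)^(1/4) = 851 K.

T ≈ 851 K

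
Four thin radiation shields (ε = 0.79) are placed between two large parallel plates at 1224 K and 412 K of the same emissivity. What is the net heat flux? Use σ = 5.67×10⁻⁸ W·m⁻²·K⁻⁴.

Each of the 5 gaps contributes resistance (2/ε − 1) = 2/0.79 − 1 = 1.532; total = 7.658.
q = σ(T₁⁴ − T₂⁴) / 7.658 = 5.67×10⁻⁸ × 2.22×10^12 / 7.658 = 16400 W/m².

q ≈ 16400 W/m²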